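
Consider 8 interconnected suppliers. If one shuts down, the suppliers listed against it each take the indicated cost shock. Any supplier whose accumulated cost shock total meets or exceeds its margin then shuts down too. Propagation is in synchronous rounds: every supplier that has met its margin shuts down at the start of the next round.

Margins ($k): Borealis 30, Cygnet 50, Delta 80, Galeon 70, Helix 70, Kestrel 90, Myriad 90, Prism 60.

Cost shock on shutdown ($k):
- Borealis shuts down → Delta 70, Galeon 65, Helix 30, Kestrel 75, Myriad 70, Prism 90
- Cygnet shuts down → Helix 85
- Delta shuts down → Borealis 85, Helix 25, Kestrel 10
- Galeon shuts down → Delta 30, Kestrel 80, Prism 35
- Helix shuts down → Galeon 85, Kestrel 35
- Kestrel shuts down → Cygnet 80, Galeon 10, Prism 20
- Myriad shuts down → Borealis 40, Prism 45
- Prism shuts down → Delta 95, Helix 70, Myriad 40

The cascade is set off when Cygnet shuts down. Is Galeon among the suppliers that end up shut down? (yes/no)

Round 1 — Cygnet shuts down (initial).
  Helix: +85 → 85 ≥ 70
Round 2 — Helix shuts down.
  Galeon: +85 → 85 ≥ 70
  Kestrel: +35 → 35 < 90
Round 3 — Galeon shuts down.
  Delta: +30 → 30 < 80
  Kestrel: +80 → 115 ≥ 90
  Prism: +35 → 35 < 60
Round 4 — Kestrel shuts down.
  Prism: +20 → 55 < 60
No further shutdowns.

yes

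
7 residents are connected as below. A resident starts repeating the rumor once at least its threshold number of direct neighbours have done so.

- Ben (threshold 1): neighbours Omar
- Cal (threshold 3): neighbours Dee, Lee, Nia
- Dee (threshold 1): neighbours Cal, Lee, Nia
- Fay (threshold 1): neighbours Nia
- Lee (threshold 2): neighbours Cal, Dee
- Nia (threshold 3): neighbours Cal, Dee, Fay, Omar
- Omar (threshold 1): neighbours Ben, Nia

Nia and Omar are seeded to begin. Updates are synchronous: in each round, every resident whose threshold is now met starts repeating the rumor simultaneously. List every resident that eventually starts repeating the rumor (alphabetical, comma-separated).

Round 1 — Nia, Omar start repeating the rumor (initial).
Round 2 — checking thresholds:
  Ben: 1 of 1 neighbours ≥ 1, starts repeating the rumor.
  Cal: 1 of 3 neighbours < 3, not yet.
  Dee: 1 of 3 neighbours ≥ 1, starts repeating the rumor.
  Fay: 1 of 1 neighbours ≥ 1, starts repeating the rumor.
Round 3 — no new spreads; cascade stops.

Ben, Dee, Fay, Nia, Omar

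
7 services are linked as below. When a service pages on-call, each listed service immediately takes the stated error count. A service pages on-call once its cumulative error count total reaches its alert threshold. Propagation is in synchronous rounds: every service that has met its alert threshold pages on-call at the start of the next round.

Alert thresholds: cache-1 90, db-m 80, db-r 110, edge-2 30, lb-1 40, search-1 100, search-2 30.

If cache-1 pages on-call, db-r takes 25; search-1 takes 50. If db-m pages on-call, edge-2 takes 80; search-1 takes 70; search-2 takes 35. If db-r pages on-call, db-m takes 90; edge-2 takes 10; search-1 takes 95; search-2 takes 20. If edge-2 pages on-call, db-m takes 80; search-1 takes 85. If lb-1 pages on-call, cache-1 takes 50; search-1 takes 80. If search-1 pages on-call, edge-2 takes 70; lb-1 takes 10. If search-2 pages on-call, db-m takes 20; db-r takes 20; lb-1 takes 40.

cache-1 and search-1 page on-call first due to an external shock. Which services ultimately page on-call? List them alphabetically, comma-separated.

cache-1, db-m, edge-2, lb-1, search-1, search-2

Round 1 — cache-1, search-1 page on-call (initial).
  db-r: +25 → 25 < 110
  edge-2: +70 → 70 ≥ 30
  lb-1: +10 → 10 < 40
Round 2 — edge-2 pages on-call.
  db-m: +80 → 80 ≥ 80
Round 3 — db-m pages on-call.
  search-2: +35 → 35 ≥ 30
Round 4 — search-2 pages on-call.
  db-r: +20 → 45 < 110
  lb-1: +40 → 50 ≥ 40
Round 5 — lb-1 pages on-call.
No further pages.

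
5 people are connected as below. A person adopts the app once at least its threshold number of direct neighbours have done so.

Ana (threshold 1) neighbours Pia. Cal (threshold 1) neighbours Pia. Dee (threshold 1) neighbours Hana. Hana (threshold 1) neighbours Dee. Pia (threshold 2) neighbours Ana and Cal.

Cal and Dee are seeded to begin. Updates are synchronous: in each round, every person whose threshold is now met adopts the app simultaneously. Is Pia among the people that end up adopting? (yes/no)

Round 1 — Cal, Dee adopt the app (initial).
Round 2 — checking thresholds:
  Hana: 1 of 1 neighbours ≥ 1, adopts the app.
  Pia: 1 of 2 neighbours < 2, holds.
Round 3 — no new adoptions; cascade stops.

no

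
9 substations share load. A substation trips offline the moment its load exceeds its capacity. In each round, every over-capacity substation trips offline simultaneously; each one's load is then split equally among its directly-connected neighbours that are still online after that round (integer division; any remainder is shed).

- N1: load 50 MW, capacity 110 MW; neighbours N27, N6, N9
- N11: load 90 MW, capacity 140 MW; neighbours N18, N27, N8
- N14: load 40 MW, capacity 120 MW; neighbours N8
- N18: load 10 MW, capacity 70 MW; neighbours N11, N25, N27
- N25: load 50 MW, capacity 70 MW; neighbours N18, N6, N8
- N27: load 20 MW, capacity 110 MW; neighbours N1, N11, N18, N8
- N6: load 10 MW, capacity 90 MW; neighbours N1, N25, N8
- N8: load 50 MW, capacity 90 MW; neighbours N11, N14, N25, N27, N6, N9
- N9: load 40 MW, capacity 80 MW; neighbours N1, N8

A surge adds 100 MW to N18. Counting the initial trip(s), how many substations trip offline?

8

Round 1 — N18 at 110 > 70. N18 trips offline.
  N18 sheds 110 MW to N11, N25, N27: 36 each (2 lost).
    N11: 90+36 = 126 ≤ 140
    N25: 50+36 = 86 > 70
    N27: 20+36 = 56 ≤ 110
Round 2 — N25 trips offline.
  N25 sheds 86 MW to N6, N8: 43 each.
    N6: 10+43 = 53 ≤ 90
    N8: 50+43 = 93 > 90
Round 3 — N8 trips offline.
  N8 sheds 93 MW to N11, N14, N27, N6, N9: 18 each (3 lost).
    N11: 126+18 = 144 > 140
    N14: 40+18 = 58 ≤ 120
    N27: 56+18 = 74 ≤ 110
    N6: 53+18 = 71 ≤ 90
    N9: 40+18 = 58 ≤ 80
Round 4 — N11 trips offline.
  N11 sheds 144 MW to N27: 144 each.
    N27: 74+144 = 218 > 110
Round 5 — N27 trips offline.
  N27 sheds 218 MW to N1: 218 each.
    N1: 50+218 = 268 > 110
Round 6 — N1 trips offline.
  N1 sheds 268 MW to N6, N9: 134 each.
    N6: 71+134 = 205 > 90
    N9: 58+134 = 192 > 80
Round 7 — N6, N9 trip offline.
  N6 sheds 205 MW: no online neighbours, lost.
  N9 sheds 192 MW: no online neighbours, lost.
No further trips.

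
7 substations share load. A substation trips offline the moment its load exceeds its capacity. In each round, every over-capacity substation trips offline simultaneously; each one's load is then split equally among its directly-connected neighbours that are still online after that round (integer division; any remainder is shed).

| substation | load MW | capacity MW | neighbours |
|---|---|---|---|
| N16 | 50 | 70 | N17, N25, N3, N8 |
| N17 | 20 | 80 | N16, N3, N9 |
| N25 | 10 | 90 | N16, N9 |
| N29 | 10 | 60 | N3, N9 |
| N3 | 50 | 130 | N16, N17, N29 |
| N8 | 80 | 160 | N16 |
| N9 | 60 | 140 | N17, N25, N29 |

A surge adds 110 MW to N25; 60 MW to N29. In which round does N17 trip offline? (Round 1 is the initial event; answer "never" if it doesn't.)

3

Round 1 — N25 at 120 > 90; N29 at 70 > 60. N25, N29 trip offline.
  N25 sheds 120 MW to N16, N9: 60 each.
    N16: 50+60 = 110 > 70
    N9: 60+60 = 120 ≤ 140
  N29 sheds 70 MW to N3, N9: 35 each.
    N3: 50+35 = 85 ≤ 130
    N9: 120+35 = 155 > 140
Round 2 — N16, N9 trip offline.
  N16 sheds 110 MW to N17, N3, N8: 36 each (2 lost).
    N17: 20+36 = 56 ≤ 80
    N3: 85+36 = 121 ≤ 130
    N8: 80+36 = 116 ≤ 160
  N9 sheds 155 MW to N17: 155 each.
    N17: 56+155 = 211 > 80
Round 3 — N17 trips offline.
  N17 sheds 211 MW to N3: 211 each.
    N3: 121+211 = 332 > 130
Round 4 — N3 trips offline.
  N3 sheds 332 MW: no online neighbours, lost.
No further trips.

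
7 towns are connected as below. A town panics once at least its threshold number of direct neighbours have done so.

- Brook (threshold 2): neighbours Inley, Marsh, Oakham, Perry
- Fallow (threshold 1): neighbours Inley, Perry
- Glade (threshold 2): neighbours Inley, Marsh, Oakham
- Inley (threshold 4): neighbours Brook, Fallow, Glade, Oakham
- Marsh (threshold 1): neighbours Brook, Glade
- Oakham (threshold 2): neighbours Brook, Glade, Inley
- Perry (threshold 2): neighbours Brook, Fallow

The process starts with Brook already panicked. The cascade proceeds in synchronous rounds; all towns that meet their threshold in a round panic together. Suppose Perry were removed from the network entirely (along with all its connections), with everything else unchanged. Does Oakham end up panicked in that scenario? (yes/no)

no

With Perry removed:
Round 1 — Brook panics (initial).
Round 2 — checking thresholds:
  Inley: 1 of 4 neighbours < 4, not yet.
  Marsh: 1 of 2 neighbours ≥ 1, panics.
  Oakham: 1 of 3 neighbours < 2, not yet.
Round 3 — no new panics; cascade stops.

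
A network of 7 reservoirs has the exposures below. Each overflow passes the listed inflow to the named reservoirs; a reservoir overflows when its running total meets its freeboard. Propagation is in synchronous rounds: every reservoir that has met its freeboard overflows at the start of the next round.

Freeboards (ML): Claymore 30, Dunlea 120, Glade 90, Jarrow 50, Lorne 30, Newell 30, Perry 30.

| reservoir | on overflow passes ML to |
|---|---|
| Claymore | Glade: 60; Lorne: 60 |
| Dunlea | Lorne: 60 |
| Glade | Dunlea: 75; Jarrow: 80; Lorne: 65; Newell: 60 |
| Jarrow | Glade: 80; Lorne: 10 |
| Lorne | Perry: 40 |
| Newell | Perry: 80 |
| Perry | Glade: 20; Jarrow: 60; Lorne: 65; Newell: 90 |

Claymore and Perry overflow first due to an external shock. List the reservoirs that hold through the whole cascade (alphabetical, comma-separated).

Dunlea

Round 1 — Claymore, Perry overflow (initial).
  Glade: +60+20 → 80 < 90
  Jarrow: +60 → 60 ≥ 50
  Lorne: +60+65 → 125 ≥ 30
  Newell: +90 → 90 ≥ 30
Round 2 — Jarrow, Lorne, Newell overflow.
  Glade: +80 → 160 ≥ 90
Round 3 — Glade overflows.
  Dunlea: +75 → 75 < 120
No further overflows.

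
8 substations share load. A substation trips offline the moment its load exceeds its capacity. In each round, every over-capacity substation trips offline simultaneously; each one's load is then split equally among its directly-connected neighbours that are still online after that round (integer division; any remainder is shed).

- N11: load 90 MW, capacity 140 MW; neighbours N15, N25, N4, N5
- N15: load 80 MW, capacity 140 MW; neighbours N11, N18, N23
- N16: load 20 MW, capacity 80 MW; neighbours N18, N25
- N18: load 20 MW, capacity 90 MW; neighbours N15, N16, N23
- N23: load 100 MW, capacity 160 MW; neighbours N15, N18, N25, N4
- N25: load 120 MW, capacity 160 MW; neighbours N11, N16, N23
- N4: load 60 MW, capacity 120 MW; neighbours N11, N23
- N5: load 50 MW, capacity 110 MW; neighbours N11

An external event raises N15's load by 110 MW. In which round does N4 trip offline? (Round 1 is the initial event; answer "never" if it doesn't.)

3

Round 1 — N15 at 190 > 140. N15 trips offline.
  N15 sheds 190 MW to N11, N18, N23: 63 each (1 lost).
    N11: 90+63 = 153 > 140
    N18: 20+63 = 83 ≤ 90
    N23: 100+63 = 163 > 160
Round 2 — N11, N23 trip offline.
  N11 sheds 153 MW to N25, N4, N5: 51 each.
    N25: 120+51 = 171 > 160
    N4: 60+51 = 111 ≤ 120
    N5: 50+51 = 101 ≤ 110
  N23 sheds 163 MW to N18, N25, N4: 54 each (1 lost).
    N18: 83+54 = 137 > 90
    N25: 171+54 = 225 > 160
    N4: 111+54 = 165 > 120
Round 3 — N18, N25, N4 trip offline.
  N18 sheds 137 MW to N16: 137 each.
    N16: 20+137 = 157 > 80
  N25 sheds 225 MW to N16: 225 each.
    N16: 157+225 = 382 > 80
  N4 sheds 165 MW: no online neighbours, lost.
Round 4 — N16 trips offline.
  N16 sheds 382 MW: no online neighbours, lost.
No further trips.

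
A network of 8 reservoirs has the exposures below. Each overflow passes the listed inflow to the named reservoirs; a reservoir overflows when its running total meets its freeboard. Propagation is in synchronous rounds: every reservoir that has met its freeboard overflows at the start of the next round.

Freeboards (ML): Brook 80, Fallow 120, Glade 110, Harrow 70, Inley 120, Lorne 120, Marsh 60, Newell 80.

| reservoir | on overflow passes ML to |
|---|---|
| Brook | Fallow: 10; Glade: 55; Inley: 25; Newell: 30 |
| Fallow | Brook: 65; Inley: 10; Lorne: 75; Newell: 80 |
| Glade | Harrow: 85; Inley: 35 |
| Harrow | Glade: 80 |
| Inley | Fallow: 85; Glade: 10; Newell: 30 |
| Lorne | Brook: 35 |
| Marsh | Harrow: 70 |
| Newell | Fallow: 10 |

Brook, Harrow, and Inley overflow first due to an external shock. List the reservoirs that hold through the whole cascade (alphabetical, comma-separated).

Round 1 — Brook, Harrow, Inley overflow (initial).
  Fallow: +10+85 → 95 < 120
  Glade: +55+80+10 → 145 ≥ 110
  Newell: +30+30 → 60 < 80
Round 2 — Glade overflows.
No further overflows.

Fallow, Lorne, Marsh, Newell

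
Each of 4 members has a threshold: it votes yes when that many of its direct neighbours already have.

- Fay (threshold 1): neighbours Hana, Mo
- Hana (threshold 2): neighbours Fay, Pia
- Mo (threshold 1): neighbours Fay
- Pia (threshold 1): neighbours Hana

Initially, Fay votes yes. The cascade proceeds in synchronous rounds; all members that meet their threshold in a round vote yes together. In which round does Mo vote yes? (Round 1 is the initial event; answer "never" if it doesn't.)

2

Round 1 — Fay votes yes (initial).
Round 2 — checking thresholds:
  Hana: 1 of 2 neighbours < 2, holds.
  Mo: 1 of 1 neighbours ≥ 1, votes yes.
Round 3 — no new yes votes; cascade stops.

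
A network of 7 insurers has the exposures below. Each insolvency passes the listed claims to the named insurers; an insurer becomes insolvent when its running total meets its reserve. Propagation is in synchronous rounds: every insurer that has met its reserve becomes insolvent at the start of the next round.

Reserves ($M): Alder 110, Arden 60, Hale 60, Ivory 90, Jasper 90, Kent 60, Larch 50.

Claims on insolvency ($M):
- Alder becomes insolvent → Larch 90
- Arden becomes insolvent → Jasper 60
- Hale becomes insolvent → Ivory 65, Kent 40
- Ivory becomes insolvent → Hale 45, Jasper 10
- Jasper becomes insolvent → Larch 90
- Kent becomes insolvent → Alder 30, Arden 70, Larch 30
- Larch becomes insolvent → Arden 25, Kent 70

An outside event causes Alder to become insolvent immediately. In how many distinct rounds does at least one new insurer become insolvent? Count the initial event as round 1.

4

Round 1 — Alder becomes insolvent (initial).
  Larch: +90 → 90 ≥ 50
Round 2 — Larch becomes insolvent.
  Arden: +25 → 25 < 60
  Kent: +70 → 70 ≥ 60
Round 3 — Kent becomes insolvent.
  Arden: +70 → 95 ≥ 60
Round 4 — Arden becomes insolvent.
  Jasper: +60 → 60 < 90
No further insolvencies.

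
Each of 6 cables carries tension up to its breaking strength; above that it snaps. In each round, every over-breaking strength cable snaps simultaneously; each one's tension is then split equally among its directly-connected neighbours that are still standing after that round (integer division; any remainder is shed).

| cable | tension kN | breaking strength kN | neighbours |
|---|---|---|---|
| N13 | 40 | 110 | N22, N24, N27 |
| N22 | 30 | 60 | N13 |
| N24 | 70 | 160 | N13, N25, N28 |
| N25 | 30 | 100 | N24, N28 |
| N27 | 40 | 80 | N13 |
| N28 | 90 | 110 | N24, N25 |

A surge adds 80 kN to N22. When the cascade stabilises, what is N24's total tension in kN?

Round 1 — N22 at 110 > 60. N22 snaps.
  N22 sheds 110 kN to N13: 110 each.
    N13: 40+110 = 150 > 110
Round 2 — N13 snaps.
  N13 sheds 150 kN to N24, N27: 75 each.
    N24: 70+75 = 145 ≤ 160
    N27: 40+75 = 115 > 80
Round 3 — N27 snaps.
  N27 sheds 115 kN: no online neighbours, lost.
No further breaks.

145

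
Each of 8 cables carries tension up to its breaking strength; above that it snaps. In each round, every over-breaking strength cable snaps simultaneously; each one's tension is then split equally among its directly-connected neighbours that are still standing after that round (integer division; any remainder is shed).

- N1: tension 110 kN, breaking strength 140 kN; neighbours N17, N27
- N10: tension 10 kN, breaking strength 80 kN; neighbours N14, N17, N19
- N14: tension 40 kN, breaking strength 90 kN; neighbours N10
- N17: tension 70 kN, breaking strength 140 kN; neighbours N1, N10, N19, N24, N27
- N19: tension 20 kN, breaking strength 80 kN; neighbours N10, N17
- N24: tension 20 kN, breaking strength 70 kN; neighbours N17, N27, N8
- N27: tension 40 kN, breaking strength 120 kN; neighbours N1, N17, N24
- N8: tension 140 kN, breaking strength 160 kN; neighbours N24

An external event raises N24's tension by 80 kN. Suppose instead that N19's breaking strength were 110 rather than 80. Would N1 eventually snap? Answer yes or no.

no

With N19's breaking strength at 110:
Round 1 — N24 at 100 > 70. N24 snaps.
  N24 sheds 100 kN to N17, N27, N8: 33 each (1 lost).
    N17: 70+33 = 103 ≤ 140
    N27: 40+33 = 73 ≤ 120
    N8: 140+33 = 173 > 160
Round 2 — N8 snaps.
  N8 sheds 173 kN: no online neighbours, lost.
No further breaks.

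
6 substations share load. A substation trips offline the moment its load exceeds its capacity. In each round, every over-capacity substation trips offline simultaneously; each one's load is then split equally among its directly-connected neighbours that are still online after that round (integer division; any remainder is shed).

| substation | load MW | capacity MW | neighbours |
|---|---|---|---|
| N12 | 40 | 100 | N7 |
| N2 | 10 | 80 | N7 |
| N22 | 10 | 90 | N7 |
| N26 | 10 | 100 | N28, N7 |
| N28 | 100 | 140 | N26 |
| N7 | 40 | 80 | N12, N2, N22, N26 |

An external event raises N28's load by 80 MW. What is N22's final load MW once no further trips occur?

Round 1 — N28 at 180 > 140. N28 trips offline.
  N28 sheds 180 MW to N26: 180 each.
    N26: 10+180 = 190 > 100
Round 2 — N26 trips offline.
  N26 sheds 190 MW to N7: 190 each.
    N7: 40+190 = 230 > 80
Round 3 — N7 trips offline.
  N7 sheds 230 MW to N12, N2, N22: 76 each (2 lost).
    N12: 40+76 = 116 > 100
    N2: 10+76 = 86 > 80
    N22: 10+76 = 86 ≤ 90
Round 4 — N12, N2 trip offline.
  N12 sheds 116 MW: no online neighbours, lost.
  N2 sheds 86 MW: no online neighbours, lost.
No further trips.

86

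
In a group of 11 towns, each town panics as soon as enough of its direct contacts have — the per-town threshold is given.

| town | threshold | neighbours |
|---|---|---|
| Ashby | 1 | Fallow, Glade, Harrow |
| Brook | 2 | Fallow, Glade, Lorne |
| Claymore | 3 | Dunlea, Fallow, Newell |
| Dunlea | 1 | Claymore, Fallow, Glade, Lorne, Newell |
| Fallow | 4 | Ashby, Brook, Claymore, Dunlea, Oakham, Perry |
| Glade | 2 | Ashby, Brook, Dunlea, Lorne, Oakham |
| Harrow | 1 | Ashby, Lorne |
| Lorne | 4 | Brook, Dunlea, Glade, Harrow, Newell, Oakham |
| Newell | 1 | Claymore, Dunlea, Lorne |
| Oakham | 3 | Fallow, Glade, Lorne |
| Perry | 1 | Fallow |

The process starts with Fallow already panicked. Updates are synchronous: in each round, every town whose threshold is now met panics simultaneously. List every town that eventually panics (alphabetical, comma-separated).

Round 1 — Fallow panics (initial).
Round 2 — checking thresholds:
  Ashby: 1 of 3 neighbours ≥ 1, panics.
  Brook: 1 of 3 neighbours < 2, below threshold.
  Claymore: 1 of 3 neighbours < 3, below threshold.
  Dunlea: 1 of 5 neighbours ≥ 1, panics.
  Oakham: 1 of 3 neighbours < 3, below threshold.
  Perry: 1 of 1 neighbours ≥ 1, panics.
Round 3 — checking thresholds:
  Brook: 1 of 3 neighbours < 2, below threshold.
  Claymore: 2 of 3 neighbours < 3, below threshold.
  Glade: 2 of 5 neighbours ≥ 2, panics.
  Harrow: 1 of 2 neighbours ≥ 1, panics.
  Lorne: 1 of 6 neighbours < 4, below threshold.
  Newell: 1 of 3 neighbours ≥ 1, panics.
  Oakham: 1 of 3 neighbours < 3, below threshold.
Round 4 — checking thresholds:
  Brook: 2 of 3 neighbours ≥ 2, panics.
  Claymore: 3 of 3 neighbours ≥ 3, panics.
  Lorne: 4 of 6 neighbours ≥ 4, panics.
  Oakham: 2 of 3 neighbours < 3, below threshold.
Round 5 — checking thresholds:
  Oakham: 3 of 3 neighbours ≥ 3, panics.
Round 6 — no new panics; cascade stops.

Ashby, Brook, Claymore, Dunlea, Fallow, Glade, Harrow, Lorne, Newell, Oakham, Perry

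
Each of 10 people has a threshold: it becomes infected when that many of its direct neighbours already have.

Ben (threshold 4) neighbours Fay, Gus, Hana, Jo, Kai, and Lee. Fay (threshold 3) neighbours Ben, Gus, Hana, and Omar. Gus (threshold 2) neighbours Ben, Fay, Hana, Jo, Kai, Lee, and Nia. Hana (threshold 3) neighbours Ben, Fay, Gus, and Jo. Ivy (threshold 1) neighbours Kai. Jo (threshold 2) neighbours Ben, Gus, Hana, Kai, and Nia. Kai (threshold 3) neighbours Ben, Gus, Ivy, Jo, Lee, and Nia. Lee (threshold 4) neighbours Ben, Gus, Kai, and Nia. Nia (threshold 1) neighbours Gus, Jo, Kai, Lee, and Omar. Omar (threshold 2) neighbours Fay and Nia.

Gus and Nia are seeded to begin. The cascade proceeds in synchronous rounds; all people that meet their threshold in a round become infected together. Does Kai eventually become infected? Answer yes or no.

yes

Round 1 — Gus, Nia become infected (initial).
Round 2 — checking thresholds:
  Ben: 1 of 6 neighbours < 4, holds.
  Fay: 1 of 4 neighbours < 3, holds.
  Hana: 1 of 4 neighbours < 3, holds.
  Jo: 2 of 5 neighbours ≥ 2, becomes infected.
  Kai: 2 of 6 neighbours < 3, holds.
  Lee: 2 of 4 neighbours < 4, holds.
  Omar: 1 of 2 neighbours < 2, holds.
Round 3 — checking thresholds:
  Ben: 2 of 6 neighbours < 4, holds.
  Fay: 1 of 4 neighbours < 3, holds.
  Hana: 2 of 4 neighbours < 3, holds.
  Kai: 3 of 6 neighbours ≥ 3, becomes infected.
  Lee: 2 of 4 neighbours < 4, holds.
  Omar: 1 of 2 neighbours < 2, holds.
Round 4 — checking thresholds:
  Ben: 3 of 6 neighbours < 4, holds.
  Fay: 1 of 4 neighbours < 3, holds.
  Hana: 2 of 4 neighbours < 3, holds.
  Ivy: 1 of 1 neighbours ≥ 1, becomes infected.
  Lee: 3 of 4 neighbours < 4, holds.
  Omar: 1 of 2 neighbours < 2, holds.
Round 5 — no new infections; cascade stops.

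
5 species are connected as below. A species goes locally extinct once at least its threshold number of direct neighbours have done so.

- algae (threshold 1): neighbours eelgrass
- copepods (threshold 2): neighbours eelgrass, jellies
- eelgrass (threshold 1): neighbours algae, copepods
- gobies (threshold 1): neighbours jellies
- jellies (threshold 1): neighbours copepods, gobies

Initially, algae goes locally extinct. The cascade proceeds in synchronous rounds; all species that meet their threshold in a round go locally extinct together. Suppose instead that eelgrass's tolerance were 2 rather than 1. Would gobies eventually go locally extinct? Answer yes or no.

With eelgrass's tolerance at 2:
Round 1 — algae goes locally extinct (initial).
Round 2 — no new extinctions; cascade stops.

no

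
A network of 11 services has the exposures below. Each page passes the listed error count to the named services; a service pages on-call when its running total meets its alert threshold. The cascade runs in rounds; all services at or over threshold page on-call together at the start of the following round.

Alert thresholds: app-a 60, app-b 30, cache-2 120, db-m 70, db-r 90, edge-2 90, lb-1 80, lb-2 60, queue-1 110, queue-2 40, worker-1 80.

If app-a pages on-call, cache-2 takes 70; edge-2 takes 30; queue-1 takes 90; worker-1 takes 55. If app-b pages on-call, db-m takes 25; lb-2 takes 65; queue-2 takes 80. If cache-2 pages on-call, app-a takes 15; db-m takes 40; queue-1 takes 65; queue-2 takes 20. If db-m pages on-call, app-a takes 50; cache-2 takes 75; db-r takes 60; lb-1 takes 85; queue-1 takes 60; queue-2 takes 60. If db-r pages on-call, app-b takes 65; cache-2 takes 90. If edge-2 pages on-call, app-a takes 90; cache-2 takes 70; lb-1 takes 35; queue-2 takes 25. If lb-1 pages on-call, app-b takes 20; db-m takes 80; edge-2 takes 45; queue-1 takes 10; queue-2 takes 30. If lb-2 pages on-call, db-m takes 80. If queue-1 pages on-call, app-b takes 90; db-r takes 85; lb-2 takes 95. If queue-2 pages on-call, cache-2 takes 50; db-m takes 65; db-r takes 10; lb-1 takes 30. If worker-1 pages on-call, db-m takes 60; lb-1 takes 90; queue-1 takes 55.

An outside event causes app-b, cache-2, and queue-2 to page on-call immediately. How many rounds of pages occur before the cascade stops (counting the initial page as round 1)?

Round 1 — app-b, cache-2, queue-2 page on-call (initial).
  app-a: +15 → 15 < 60
  db-m: +25+40+65 → 130 ≥ 70
  db-r: +10 → 10 < 90
  lb-1: +30 → 30 < 80
  lb-2: +65 → 65 ≥ 60
  queue-1: +65 → 65 < 110
Round 2 — db-m, lb-2 page on-call.
  app-a: +50 → 65 ≥ 60
  db-r: +60 → 70 < 90
  lb-1: +85 → 115 ≥ 80
  queue-1: +60 → 125 ≥ 110
Round 3 — app-a, lb-1, queue-1 page on-call.
  db-r: +85 → 155 ≥ 90
  edge-2: +30+45 → 75 < 90
  worker-1: +55 → 55 < 80
Round 4 — db-r pages on-call.
No further pages.

4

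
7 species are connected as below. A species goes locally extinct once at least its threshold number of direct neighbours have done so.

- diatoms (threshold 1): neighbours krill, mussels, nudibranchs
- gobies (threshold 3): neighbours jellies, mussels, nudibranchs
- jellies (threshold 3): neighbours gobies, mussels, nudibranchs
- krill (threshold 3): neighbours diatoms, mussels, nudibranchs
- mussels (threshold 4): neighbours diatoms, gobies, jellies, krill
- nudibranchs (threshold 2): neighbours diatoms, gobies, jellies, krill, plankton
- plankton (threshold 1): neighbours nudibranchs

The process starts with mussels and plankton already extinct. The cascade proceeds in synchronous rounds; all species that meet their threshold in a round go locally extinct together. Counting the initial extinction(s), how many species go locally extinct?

Round 1 — mussels, plankton go locally extinct (initial).
Round 2 — checking thresholds:
  diatoms: 1 of 3 neighbours ≥ 1, goes locally extinct.
  gobies: 1 of 3 neighbours < 3, holds.
  jellies: 1 of 3 neighbours < 3, holds.
  krill: 1 of 3 neighbours < 3, holds.
  nudibranchs: 1 of 5 neighbours < 2, holds.
Round 3 — checking thresholds:
  gobies: 1 of 3 neighbours < 3, holds.
  jellies: 1 of 3 neighbours < 3, holds.
  krill: 2 of 3 neighbours < 3, holds.
  nudibranchs: 2 of 5 neighbours ≥ 2, goes locally extinct.
Round 4 — checking thresholds:
  gobies: 2 of 3 neighbours < 3, holds.
  jellies: 2 of 3 neighbours < 3, holds.
  krill: 3 of 3 neighbours ≥ 3, goes locally extinct.
Round 5 — no new extinctions; cascade stops.

5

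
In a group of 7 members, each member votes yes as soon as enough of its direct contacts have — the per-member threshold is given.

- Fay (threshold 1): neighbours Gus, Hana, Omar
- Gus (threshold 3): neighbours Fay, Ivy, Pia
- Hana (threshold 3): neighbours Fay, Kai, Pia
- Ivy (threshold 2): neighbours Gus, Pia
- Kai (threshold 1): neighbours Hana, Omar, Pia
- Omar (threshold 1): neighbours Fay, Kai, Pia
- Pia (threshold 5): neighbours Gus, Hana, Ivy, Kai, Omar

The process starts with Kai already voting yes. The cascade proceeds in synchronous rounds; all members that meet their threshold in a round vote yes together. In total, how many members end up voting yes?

Round 1 — Kai votes yes (initial).
Round 2 — checking thresholds:
  Hana: 1 of 3 neighbours < 3, holds.
  Omar: 1 of 3 neighbours ≥ 1, votes yes.
  Pia: 1 of 5 neighbours < 5, holds.
Round 3 — checking thresholds:
  Fay: 1 of 3 neighbours ≥ 1, votes yes.
  Hana: 1 of 3 neighbours < 3, holds.
  Pia: 2 of 5 neighbours < 5, holds.
Round 4 — no new yes votes; cascade stops.

3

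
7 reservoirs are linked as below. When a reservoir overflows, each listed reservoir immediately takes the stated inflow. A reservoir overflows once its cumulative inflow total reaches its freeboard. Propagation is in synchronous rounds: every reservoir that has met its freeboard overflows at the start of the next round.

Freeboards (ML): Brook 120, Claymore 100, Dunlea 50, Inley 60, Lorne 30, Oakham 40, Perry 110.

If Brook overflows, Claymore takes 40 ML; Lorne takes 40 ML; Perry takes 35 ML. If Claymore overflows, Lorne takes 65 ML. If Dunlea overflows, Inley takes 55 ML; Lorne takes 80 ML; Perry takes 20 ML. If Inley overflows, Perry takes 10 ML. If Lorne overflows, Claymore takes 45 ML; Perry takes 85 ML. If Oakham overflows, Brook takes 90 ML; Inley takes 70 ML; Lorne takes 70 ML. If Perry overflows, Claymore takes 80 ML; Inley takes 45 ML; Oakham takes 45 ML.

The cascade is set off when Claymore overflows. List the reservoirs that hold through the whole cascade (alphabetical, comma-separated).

Brook, Dunlea, Inley, Oakham, Perry

Round 1 — Claymore overflows (initial).
  Lorne: +65 → 65 ≥ 30
Round 2 — Lorne overflows.
  Perry: +85 → 85 < 110
No further overflows.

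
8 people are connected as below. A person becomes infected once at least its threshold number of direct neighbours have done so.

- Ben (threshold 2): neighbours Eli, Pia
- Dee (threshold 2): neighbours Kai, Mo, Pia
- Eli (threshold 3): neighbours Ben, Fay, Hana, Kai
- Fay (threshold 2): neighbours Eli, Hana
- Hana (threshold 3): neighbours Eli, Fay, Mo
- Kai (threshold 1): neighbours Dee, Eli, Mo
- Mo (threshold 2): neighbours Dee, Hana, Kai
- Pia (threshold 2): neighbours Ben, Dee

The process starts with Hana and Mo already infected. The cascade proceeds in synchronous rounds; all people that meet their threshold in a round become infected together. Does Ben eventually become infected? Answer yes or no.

Round 1 — Hana, Mo become infected (initial).
Round 2 — checking thresholds:
  Dee: 1 of 3 neighbours < 2, below threshold.
  Eli: 1 of 4 neighbours < 3, below threshold.
  Fay: 1 of 2 neighbours < 2, below threshold.
  Kai: 1 of 3 neighbours ≥ 1, becomes infected.
Round 3 — checking thresholds:
  Dee: 2 of 3 neighbours ≥ 2, becomes infected.
  Eli: 2 of 4 neighbours < 3, below threshold.
  Fay: 1 of 2 neighbours < 2, below threshold.
Round 4 — no new infections; cascade stops.

no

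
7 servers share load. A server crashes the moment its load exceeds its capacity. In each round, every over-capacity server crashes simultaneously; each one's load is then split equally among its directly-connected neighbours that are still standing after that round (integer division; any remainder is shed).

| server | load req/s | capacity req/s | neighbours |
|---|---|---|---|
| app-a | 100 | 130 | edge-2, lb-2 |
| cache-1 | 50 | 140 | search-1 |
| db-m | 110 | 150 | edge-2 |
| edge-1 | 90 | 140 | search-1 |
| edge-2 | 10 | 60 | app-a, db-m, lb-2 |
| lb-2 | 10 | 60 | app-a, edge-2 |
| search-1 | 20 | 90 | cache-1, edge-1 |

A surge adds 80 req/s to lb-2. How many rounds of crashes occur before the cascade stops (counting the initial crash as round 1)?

Round 1 — lb-2 at 90 > 60. lb-2 crashes.
  lb-2 sheds 90 req/s to app-a, edge-2: 45 each.
    app-a: 100+45 = 145 > 130
    edge-2: 10+45 = 55 ≤ 60
Round 2 — app-a crashes.
  app-a sheds 145 req/s to edge-2: 145 each.
    edge-2: 55+145 = 200 > 60
Round 3 — edge-2 crashes.
  edge-2 sheds 200 req/s to db-m: 200 each.
    db-m: 110+200 = 310 > 150
Round 4 — db-m crashes.
  db-m sheds 310 req/s: no online neighbours, lost.
No further crashes.

4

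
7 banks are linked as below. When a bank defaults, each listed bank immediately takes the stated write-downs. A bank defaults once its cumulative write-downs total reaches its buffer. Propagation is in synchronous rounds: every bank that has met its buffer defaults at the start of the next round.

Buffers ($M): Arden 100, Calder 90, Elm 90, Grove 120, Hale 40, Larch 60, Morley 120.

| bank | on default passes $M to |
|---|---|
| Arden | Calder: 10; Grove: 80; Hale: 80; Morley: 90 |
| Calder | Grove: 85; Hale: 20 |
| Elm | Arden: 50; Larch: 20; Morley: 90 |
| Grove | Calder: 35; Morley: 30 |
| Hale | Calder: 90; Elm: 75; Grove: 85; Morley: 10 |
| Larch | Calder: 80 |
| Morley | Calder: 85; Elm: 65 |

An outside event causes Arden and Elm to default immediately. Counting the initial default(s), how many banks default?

Round 1 — Arden, Elm default (initial).
  Calder: +10 → 10 < 90
  Grove: +80 → 80 < 120
  Hale: +80 → 80 ≥ 40
  Larch: +20 → 20 < 60
  Morley: +90+90 → 180 ≥ 120
Round 2 — Hale, Morley default.
  Calder: +90+85 → 185 ≥ 90
  Grove: +85 → 165 ≥ 120
Round 3 — Calder, Grove default.
No further defaults.

6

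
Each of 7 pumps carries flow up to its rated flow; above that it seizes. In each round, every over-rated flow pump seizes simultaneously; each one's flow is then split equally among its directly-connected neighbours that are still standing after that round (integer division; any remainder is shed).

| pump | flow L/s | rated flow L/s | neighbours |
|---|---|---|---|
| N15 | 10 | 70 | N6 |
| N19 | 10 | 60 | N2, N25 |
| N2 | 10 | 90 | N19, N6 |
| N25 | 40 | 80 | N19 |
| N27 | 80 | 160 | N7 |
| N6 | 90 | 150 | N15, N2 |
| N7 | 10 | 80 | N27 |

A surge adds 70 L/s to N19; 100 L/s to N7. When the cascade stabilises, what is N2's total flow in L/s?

50

Round 1 — N19 at 80 > 60; N7 at 110 > 80. N19, N7 seize.
  N19 sheds 80 L/s to N2, N25: 40 each.
    N2: 10+40 = 50 ≤ 90
    N25: 40+40 = 80 ≤ 80
  N7 sheds 110 L/s to N27: 110 each.
    N27: 80+110 = 190 > 160
Round 2 — N27 seizes.
  N27 sheds 190 L/s: no online neighbours, lost.
No further seizures.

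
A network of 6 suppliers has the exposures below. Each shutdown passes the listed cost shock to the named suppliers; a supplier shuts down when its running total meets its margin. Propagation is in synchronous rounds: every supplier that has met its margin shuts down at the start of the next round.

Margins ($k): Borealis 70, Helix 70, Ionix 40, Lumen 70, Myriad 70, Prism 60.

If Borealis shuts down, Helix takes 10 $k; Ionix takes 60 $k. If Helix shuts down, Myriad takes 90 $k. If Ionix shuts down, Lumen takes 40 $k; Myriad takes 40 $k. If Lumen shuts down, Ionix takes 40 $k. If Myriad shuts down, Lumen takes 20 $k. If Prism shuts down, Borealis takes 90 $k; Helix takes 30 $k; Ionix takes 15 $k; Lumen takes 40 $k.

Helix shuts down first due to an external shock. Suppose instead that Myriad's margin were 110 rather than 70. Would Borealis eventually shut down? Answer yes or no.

With Myriad's margin at 110:
Round 1 — Helix shuts down (initial).
  Myriad: +90 → 90 < 110
No further shutdowns.

no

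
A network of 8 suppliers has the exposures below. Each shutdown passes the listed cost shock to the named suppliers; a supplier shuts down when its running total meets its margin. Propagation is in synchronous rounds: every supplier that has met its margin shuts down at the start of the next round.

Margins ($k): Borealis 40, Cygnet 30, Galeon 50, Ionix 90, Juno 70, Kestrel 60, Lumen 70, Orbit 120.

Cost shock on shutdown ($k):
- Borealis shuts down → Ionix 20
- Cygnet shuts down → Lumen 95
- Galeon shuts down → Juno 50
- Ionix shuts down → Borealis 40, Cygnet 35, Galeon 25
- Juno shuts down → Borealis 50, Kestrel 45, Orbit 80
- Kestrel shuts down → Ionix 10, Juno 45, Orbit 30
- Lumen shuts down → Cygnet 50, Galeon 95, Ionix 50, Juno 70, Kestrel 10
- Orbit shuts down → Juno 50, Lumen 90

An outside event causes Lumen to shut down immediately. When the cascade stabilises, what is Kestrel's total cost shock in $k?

55

Round 1 — Lumen shuts down (initial).
  Cygnet: +50 → 50 ≥ 30
  Galeon: +95 → 95 ≥ 50
  Ionix: +50 → 50 < 90
  Juno: +70 → 70 ≥ 70
  Kestrel: +10 → 10 < 60
Round 2 — Cygnet, Galeon, Juno shut down.
  Borealis: +50 → 50 ≥ 40
  Kestrel: +45 → 55 < 60
  Orbit: +80 → 80 < 120
Round 3 — Borealis shuts down.
  Ionix: +20 → 70 < 90
No further shutdowns.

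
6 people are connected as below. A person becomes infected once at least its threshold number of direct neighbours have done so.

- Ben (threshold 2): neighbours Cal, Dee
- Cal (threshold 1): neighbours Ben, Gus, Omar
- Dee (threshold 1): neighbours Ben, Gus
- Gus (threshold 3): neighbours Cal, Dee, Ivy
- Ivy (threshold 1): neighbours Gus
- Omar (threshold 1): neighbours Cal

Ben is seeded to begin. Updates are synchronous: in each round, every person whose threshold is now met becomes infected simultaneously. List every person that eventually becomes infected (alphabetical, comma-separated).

Round 1 — Ben becomes infected (initial).
Round 2 — checking thresholds:
  Cal: 1 of 3 neighbours ≥ 1, becomes infected.
  Dee: 1 of 2 neighbours ≥ 1, becomes infected.
Round 3 — checking thresholds:
  Gus: 2 of 3 neighbours < 3, below threshold.
  Omar: 1 of 1 neighbours ≥ 1, becomes infected.
Round 4 — no new infections; cascade stops.

Ben, Cal, Dee, Omar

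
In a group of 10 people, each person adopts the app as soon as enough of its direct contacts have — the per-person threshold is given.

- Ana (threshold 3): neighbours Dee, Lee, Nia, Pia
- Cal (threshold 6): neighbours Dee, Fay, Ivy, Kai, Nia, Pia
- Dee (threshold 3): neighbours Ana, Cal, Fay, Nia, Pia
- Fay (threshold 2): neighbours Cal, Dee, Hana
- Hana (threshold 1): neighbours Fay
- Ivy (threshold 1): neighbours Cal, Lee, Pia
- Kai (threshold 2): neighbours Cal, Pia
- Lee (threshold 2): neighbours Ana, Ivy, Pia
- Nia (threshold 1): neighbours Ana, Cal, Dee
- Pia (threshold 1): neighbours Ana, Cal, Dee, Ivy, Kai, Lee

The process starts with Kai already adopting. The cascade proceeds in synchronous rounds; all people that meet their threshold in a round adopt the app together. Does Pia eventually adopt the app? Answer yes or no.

yes

Round 1 — Kai adopts the app (initial).
Round 2 — checking thresholds:
  Cal: 1 of 6 neighbours < 6, below threshold.
  Pia: 1 of 6 neighbours ≥ 1, adopts the app.
Round 3 — checking thresholds:
  Ana: 1 of 4 neighbours < 3, below threshold.
  Cal: 2 of 6 neighbours < 6, below threshold.
  Dee: 1 of 5 neighbours < 3, below threshold.
  Ivy: 1 of 3 neighbours ≥ 1, adopts the app.
  Lee: 1 of 3 neighbours < 2, below threshold.
Round 4 — checking thresholds:
  Ana: 1 of 4 neighbours < 3, below threshold.
  Cal: 3 of 6 neighbours < 6, below threshold.
  Dee: 1 of 5 neighbours < 3, below threshold.
  Lee: 2 of 3 neighbours ≥ 2, adopts the app.
Round 5 — no new adoptions; cascade stops.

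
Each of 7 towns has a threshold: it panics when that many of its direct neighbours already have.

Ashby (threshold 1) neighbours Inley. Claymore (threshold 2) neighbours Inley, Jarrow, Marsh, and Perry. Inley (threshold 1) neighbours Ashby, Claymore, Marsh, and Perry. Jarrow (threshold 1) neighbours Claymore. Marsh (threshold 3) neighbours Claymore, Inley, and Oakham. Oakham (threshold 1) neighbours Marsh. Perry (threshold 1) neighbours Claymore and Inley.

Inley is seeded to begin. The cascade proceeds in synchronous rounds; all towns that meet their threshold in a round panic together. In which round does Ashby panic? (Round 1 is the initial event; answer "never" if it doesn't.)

2

Round 1 — Inley panics (initial).
Round 2 — checking thresholds:
  Ashby: 1 of 1 neighbours ≥ 1, panics.
  Claymore: 1 of 4 neighbours < 2, below threshold.
  Marsh: 1 of 3 neighbours < 3, below threshold.
  Perry: 1 of 2 neighbours ≥ 1, panics.
Round 3 — checking thresholds:
  Claymore: 2 of 4 neighbours ≥ 2, panics.
  Marsh: 1 of 3 neighbours < 3, below threshold.
Round 4 — checking thresholds:
  Jarrow: 1 of 1 neighbours ≥ 1, panics.
  Marsh: 2 of 3 neighbours < 3, below threshold.
Round 5 — no new panics; cascade stops.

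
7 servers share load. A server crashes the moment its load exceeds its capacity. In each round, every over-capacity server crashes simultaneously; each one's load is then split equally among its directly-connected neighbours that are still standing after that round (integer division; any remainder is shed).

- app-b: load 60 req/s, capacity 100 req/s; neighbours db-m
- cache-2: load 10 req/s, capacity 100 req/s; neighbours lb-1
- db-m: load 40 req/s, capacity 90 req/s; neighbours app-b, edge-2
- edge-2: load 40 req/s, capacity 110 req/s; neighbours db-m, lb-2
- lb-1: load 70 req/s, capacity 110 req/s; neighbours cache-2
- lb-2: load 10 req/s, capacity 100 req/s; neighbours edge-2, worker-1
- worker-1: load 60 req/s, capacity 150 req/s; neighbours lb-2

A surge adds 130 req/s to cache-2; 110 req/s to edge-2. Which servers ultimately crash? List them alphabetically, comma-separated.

Round 1 — cache-2 at 140 > 100; edge-2 at 150 > 110. cache-2, edge-2 crash.
  cache-2 sheds 140 req/s to lb-1: 140 each.
    lb-1: 70+140 = 210 > 110
  edge-2 sheds 150 req/s to db-m, lb-2: 75 each.
    db-m: 40+75 = 115 > 90
    lb-2: 10+75 = 85 ≤ 100
Round 2 — db-m, lb-1 crash.
  db-m sheds 115 req/s to app-b: 115 each.
    app-b: 60+115 = 175 > 100
  lb-1 sheds 210 req/s: no online neighbours, lost.
Round 3 — app-b crashes.
  app-b sheds 175 req/s: no online neighbours, lost.
No further crashes.

app-b, cache-2, db-m, edge-2, lb-1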